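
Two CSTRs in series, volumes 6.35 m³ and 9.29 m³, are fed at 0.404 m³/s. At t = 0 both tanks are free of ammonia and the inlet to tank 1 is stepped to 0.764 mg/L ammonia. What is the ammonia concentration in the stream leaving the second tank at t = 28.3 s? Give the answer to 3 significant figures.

Time constants: τᵢ = Vᵢ/Q for each well-mixed tank.
τ₁ = 6.35/0.404 = 15.718 s; τ₂ = 9.29/0.404 = 22.995 s.
Tank 1: C₁ = C_in(1 − e^(−t/τ₁)). Tank 2 (τ₁ ≠ τ₂): C₂ = C_in[1 − (τ₁ e^(−t/τ₁) − τ₂ e^(−t/τ₂))/(τ₁ − τ₂)].
At t = 28.3: e^(−t/τ₁) = 0.16522, e^(−t/τ₂) = 0.29209.
C₂ = 0.764·[1 − (15.718·0.16522 − 22.995·0.29209)/(-7.2772)] = 0.764·0.43388 = 0.33149 mg/L.

0.331 mg/L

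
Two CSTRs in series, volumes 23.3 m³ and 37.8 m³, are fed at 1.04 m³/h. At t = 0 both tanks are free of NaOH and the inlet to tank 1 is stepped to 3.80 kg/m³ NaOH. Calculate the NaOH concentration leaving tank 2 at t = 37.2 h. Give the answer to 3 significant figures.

Species balance on tank i: dCᵢ/dt = (Cᵢ₋₁ − Cᵢ)/τᵢ with τᵢ = Vᵢ/Q.
τ₁ = 23.3/1.04 = 22.404 h; τ₂ = 37.8/1.04 = 36.346 h.
Tank 1: C₁ = C_in(1 − e^(−t/τ₁)). Tank 2 (τ₁ ≠ τ₂): C₂ = C_in[1 − (τ₁ e^(−t/τ₁) − τ₂ e^(−t/τ₂))/(τ₁ − τ₂)].
At t = 37.2: e^(−t/τ₁) = 0.19006, e^(−t/τ₂) = 0.35934.
C₂ = 3.80·[1 − (22.404·0.19006 − 36.346·0.35934)/(-13.942)] = 3.80·0.36865 = 1.4009 kg/m³.

1.40 kg/m³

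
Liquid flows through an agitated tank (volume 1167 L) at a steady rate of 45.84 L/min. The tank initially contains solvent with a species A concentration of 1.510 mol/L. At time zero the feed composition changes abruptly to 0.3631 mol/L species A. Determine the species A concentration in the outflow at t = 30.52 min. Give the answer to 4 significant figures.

Species balance on the tank: V dC/dt = Q(C_in − C).
So dC/dt = (C_in − C)/τ with τ = V/Q = 1167/45.84 = 25.4581 min.
This is linear first-order; C(t) = C_in + (C₀ − C_in) e^(−t/τ).
C(30.52) = 0.3631 + (1.510 − 0.3631)·e^(−30.52/25.4581) = 0.3631 + (1.14690)·0.301546 = 0.708943 mol/L.

0.7089 mol/L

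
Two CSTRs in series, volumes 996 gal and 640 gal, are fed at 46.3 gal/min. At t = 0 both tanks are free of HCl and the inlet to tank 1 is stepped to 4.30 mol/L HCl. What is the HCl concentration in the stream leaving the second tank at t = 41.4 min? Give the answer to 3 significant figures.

2.93 mol/L

Each tank obeys Vᵢ dCᵢ/dt = Q(Cᵢ₋₁ − Cᵢ), so τᵢ = Vᵢ/Q.
τ₁ = 996/46.3 = 21.512 min; τ₂ = 640/46.3 = 13.823 min.
Tank 1: C₁ = C_in(1 − e^(−t/τ₁)). Tank 2 (τ₁ ≠ τ₂): C₂ = C_in[1 − (τ₁ e^(−t/τ₁) − τ₂ e^(−t/τ₂))/(τ₁ − τ₂)].
At t = 41.4: e^(−t/τ₁) = 0.14595, e^(−t/τ₂) = 0.050035.
C₂ = 4.30·[1 − (21.512·0.14595 − 13.823·0.050035)/(7.6890)] = 4.30·0.68163 = 2.9310 mol/L.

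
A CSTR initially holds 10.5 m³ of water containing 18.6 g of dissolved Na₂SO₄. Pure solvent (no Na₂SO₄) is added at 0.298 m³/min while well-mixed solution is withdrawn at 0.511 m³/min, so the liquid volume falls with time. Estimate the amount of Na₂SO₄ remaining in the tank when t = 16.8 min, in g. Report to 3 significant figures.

Total volume: dV/dt = Q_in − Q_out = -0.21300 m³/min, so V(t) = 10.5 − 0.21300 t and V(16.8) = 6.9216 m³.
No Na₂SO₄ enters, so dm/dt = −Q_out · (m/V).
Separate: dm/m = −Q_out dt/V(t) ⇒ ln(m/m₀) = −(Q_out/(Q_in−Q_out)) ln(V/V₀).
m = m₀ (V₀/V)^(Q_out/(Q_in−Q_out)) = 18.6 × (10.5/6.9216)^(-2.3991) = 6.8442 g.

6.84 g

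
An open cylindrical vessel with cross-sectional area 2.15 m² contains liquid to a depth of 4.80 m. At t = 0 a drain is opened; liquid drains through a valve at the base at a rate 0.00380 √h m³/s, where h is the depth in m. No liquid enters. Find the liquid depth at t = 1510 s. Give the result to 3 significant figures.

0.734 m

A dh/dt = −Q_out = −0.00380 √h.
∫ h^(−1/2) dh = −(0.00380/A) ∫ dt, giving 2√h = 2√h₀ − (0.00380/A) t.
√h = √4.80 − 0.00380·1510/(2·2.15) = 2.1909 − 1.3344 = 0.85647.
h = 0.85647² = 0.73354 m.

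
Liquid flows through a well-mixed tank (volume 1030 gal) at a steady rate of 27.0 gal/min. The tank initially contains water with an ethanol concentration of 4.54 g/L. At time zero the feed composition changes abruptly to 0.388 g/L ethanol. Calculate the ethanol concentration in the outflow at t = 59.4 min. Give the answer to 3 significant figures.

Species balance on the tank: V dC/dt = Q(C_in − C).
Rewrite as dC/dt + C/τ = C_in/τ, τ = V/Q = 38.148 min.
C approaches C_in exponentially: C(t) = C_in + (C₀ − C_in) e^(−t/τ).
C(59.4) = 0.388 + (4.54 − 0.388)·e^(−59.4/38.148) = 0.388 + (4.1520)·0.21075 = 1.2630 g/L.

1.26 g/L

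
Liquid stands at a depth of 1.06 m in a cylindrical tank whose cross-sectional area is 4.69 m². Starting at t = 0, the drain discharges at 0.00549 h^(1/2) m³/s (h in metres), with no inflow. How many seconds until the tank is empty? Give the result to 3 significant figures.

1760 s

Unsteady balance on liquid volume: A dh/dt = −0.00549 √h.
∫ h^(−1/2) dh = −(0.00549/A) ∫ dt, giving 2√h = 2√h₀ − (0.00549/A) t.
Set h = 0: 2√h₀ = (0.00549/A) t_empty ⇒ t_empty = 2A√h₀/0.00549.
t_empty = 2·4.69·√1.06/0.00549 = 9.3800·1.0296/0.00549 = 1759.1 s.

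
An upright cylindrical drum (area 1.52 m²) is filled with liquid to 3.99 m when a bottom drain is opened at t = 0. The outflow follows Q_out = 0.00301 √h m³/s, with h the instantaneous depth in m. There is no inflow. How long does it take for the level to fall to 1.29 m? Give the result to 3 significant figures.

Accumulation of liquid (constant cross-section A): A dh/dt = −0.00301 √h.
This is separable: 2 d(√h)/dt = −0.00301/A, so √h = √h₀ − (0.00301/(2A)) t.
t = 2A(√h₀ − √h)/0.00301 = 2·1.52·(√3.99 − √1.29)/0.00301
  = 3.0400 × (1.9975 − 1.1358) / 0.00301 = 870.31 s.

870 s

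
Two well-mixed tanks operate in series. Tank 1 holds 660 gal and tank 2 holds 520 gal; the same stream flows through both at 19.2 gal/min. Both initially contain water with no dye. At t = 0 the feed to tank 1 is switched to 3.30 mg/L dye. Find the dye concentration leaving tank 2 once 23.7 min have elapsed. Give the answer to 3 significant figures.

Each tank obeys Vᵢ dCᵢ/dt = Q(Cᵢ₋₁ − Cᵢ), so τᵢ = Vᵢ/Q.
τ₁ = 660/19.2 = 34.375 min; τ₂ = 520/19.2 = 27.083 min.
Solving the cascade with C₁(0)=C₂(0)=0 gives C₂(t) = C_in[1 − (τ₁ e^(−t/τ₁) − τ₂ e^(−t/τ₂))/(τ₁ − τ₂)].
At t = 23.7: e^(−t/τ₁) = 0.50185, e^(−t/τ₂) = 0.41683.
C₂ = 3.30·[1 − (34.375·0.50185 − 27.083·0.41683)/(7.2917)] = 3.30·0.18236 = 0.60180 mg/L.

0.602 mg/L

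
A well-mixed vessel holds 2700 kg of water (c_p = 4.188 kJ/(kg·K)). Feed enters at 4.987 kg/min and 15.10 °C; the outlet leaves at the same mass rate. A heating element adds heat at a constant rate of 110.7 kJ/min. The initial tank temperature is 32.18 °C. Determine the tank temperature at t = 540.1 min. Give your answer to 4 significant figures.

24.74 °C

First-law balance (no shaft work): M c_p dT/dt = ṁ c_p (T_in − T) + 110.7.
τ = M/ṁ = 541.408 min; T_ss = T_in + Q̇/(ṁ c_p) = 15.10 + 110.7/(4.987·4.188) = 20.4003 °C.
T approaches T_ss exponentially: T(t) = T_ss + (T₀ − T_ss) e^(−t/τ).
T(540.1) = 20.4003 + (11.7797)·e^(−540.1/541.408) = 20.4003 + (11.7797)·0.368769 = 24.7443 °C.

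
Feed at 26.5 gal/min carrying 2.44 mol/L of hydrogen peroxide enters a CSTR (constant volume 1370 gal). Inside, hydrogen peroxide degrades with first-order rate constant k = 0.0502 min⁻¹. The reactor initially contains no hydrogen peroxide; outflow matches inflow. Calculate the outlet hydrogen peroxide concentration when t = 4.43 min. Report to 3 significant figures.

Accumulation = in − out − consumed: V dC/dt = Q C_in − Q C − k V C.
This is linear with rate a = Q/V + k = 0.069543 min⁻¹.
C_ss = Q C_in/(Q + kV) = 0.67867 mol/L; C(t) = C_ss + (C₀ − C_ss) e^(−a t).
C(4.43) = 0.67867 + (-0.67867)·e^(−0.069543·4.43) = 0.67867 + (-0.67867)·0.73486 = 0.17994 mol/L.

0.180 mol/L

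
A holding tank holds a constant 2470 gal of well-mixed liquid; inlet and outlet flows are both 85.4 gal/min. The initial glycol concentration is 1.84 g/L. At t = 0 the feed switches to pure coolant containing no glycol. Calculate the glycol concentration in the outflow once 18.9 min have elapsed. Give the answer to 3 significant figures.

Species balance on the tank: V dC/dt = Q(C_in − C).
Time constant τ = V/Q = 2470/85.4 = 28.923 min.
Integrating: C(t) = C_in + (C₀ − C_in) e^(−t/τ).
C(18.9) = 0 + (1.84 − 0)·e^(−18.9/28.923) = 0 + (1.8400)·0.52024 = 0.95724 g/L.

0.957 g/L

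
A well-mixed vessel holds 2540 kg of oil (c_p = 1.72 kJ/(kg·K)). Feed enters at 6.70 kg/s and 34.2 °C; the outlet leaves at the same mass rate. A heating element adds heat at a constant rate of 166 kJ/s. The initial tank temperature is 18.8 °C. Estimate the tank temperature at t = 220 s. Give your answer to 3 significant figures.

Unsteady energy balance on the tank contents: M c_p dT/dt = ṁ c_p (T_in − T) + 166.
Rearrange: dT/dt = (T_ss − T)/τ with τ = M/ṁ = 379.10 s and T_ss = T_in + Q̇/(ṁ c_p) = 48.605 °C.
Integrating: T(t) = T_ss + (T₀ − T_ss) e^(−t/τ).
T(220) = 48.605 + (-29.805)·e^(−220/379.10) = 48.605 + (-29.805)·0.55972 = 31.922 °C.

31.9 °C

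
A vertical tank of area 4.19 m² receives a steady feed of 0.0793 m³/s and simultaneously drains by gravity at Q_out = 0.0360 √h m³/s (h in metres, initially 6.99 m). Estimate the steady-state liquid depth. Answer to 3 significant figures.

4.85 m

Level balance: A dh/dt = 0.0793 − 0.0360 √h. Setting dh/dt = 0:
Q_in = 0.0360 √h_ss ⇒ √h_ss = 0.0793/0.0360 = 2.2028.
h_ss = 2.2028² = 4.8522 m. (Since h₀ = 6.99 m > h_ss, the level will fall toward this value.)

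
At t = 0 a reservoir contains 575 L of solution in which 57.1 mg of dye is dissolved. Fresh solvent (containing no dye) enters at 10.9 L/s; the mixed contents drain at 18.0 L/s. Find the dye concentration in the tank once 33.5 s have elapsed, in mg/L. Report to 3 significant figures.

Let m(t) be the amount of dye. Volume: V(t) = V₀ + (Q_in − Q_out) t = 575 − 7.1000 t; V(33.5) = 337.15 L.
Species balance (pure solvent in): dm/dt = −Q_out · m/V(t).
dm/m = −Q_out dt/(V₀ − 7.1000 t); integrating gives ln(m/m₀) = −(Q_out/(Q_in−Q_out)) ln(V/V₀).
m = m₀ (V₀/V)^(Q_out/(Q_in−Q_out)) = 57.1 × (575/337.15)^(-2.5352) = 14.752 mg.
C = m/V = 14.752/337.15 = 0.043756 mg/L.

0.0438 mg/L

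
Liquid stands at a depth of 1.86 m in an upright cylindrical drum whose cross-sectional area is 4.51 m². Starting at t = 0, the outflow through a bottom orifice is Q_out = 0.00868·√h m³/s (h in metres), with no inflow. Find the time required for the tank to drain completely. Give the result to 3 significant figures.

1420 s

Mass balance (ρ constant): A dh/dt = −0.00868 √h.
This is separable: 2 d(√h)/dt = −0.00868/A, so √h = √h₀ − (0.00868/(2A)) t.
Set h = 0: 2√h₀ = (0.00868/A) t_empty ⇒ t_empty = 2A√h₀/0.00868.
t_empty = 2·4.51·√1.86/0.00868 = 9.0200·1.3638/0.00868 = 1417.2 s.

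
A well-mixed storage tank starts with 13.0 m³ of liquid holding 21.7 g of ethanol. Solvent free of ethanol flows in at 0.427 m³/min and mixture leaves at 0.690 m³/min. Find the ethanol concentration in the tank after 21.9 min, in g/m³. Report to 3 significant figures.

0.645 g/m³

Total volume: dV/dt = Q_in − Q_out = -0.26300 m³/min, so V(t) = 13.0 − 0.26300 t and V(21.9) = 7.2403 m³.
Species balance (pure solvent in): dm/dt = −Q_out · m/V(t).
dm/m = −Q_out dt/(V₀ − 0.26300 t); integrating gives ln(m/m₀) = −(Q_out/(Q_in−Q_out)) ln(V/V₀).
m = m₀ (V₀/V)^(Q_out/(Q_in−Q_out)) = 21.7 × (13.0/7.2403)^(-2.6236) = 4.6729 g.
C = m/V = 4.6729/7.2403 = 0.64539 g/m³.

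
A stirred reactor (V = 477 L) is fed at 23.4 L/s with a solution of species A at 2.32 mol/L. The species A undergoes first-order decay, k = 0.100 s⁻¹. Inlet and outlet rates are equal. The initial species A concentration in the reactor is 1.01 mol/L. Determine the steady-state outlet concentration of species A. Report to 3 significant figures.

0.764 mol/L

Accumulation = in − out − consumed: V dC/dt = Q C_in − Q C − k V C.
Steady state (dC/dt = 0): C_ss = Q C_in/(Q + kV) = C_in/(1 + kV/Q).
C_ss = 23.4·2.32/(23.4 + 0.100·477) = 54.288/71.100 = 0.76354 mol/L.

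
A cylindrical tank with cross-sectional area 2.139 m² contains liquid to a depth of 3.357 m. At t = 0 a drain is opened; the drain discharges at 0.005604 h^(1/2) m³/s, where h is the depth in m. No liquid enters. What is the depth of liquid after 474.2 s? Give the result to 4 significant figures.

1.467 m

With no inflow, A dh/dt = −0.005604 √h.
This is separable: 2 d(√h)/dt = −0.005604/A, so √h = √h₀ − (0.005604/(2A)) t.
√h = √3.357 − 0.005604·474.2/(2·2.139) = 1.83221 − 0.621182 = 1.21103.
h = 1.21103² = 1.46659 m.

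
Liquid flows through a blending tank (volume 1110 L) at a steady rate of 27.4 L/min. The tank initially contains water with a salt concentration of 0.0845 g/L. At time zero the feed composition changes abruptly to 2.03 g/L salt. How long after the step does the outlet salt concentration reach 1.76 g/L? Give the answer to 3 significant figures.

Species balance: V dC/dt = Q(C_in − C) ⇒ τ = V/Q = 40.511 min.
C(t) = C_in + (C₀ − C_in) e^(−t/τ). Set C = 1.76 and solve for t:
e^(−t/τ) = (C − C_in)/(C₀ − C_in) = (1.76 − 2.03)/(0.0845 − 2.03) = 0.13878
t = −τ ln(…) = 40.511 × 1.9749 = 80.003 min.

80.0 min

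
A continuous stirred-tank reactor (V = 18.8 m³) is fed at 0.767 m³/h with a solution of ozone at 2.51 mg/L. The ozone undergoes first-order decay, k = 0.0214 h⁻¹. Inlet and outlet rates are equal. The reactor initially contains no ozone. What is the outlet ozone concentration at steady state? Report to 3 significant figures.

V dC/dt = Q(C_in − C) − k V C.
Steady state (dC/dt = 0): C_ss = Q C_in/(Q + kV) = C_in/(1 + kV/Q).
C_ss = 0.767·2.51/(0.767 + 0.0214·18.8) = 1.9252/1.1693 = 1.6464 mg/L.

1.65 mg/L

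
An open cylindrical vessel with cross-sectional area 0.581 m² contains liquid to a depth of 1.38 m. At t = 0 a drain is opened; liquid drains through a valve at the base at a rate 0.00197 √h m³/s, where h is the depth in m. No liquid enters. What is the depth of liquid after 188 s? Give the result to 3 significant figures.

0.733 m

Accumulation of liquid (constant cross-section A): A dh/dt = −0.00197 √h.
Separate and integrate: 2(√h − √h₀) = −(0.00197/A) t.
√h = √1.38 − 0.00197·188/(2·0.581) = 1.1747 − 0.31873 = 0.85601.
h = 0.85601² = 0.73275 m.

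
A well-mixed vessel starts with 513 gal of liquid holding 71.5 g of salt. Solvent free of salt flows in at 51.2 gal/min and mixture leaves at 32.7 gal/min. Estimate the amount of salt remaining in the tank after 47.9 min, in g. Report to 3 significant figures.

Let m(t) be the amount of salt. Volume: V(t) = V₀ + (Q_in − Q_out) t = 513 + 18.500 t; V(47.9) = 1399.2 gal.
No salt enters, so dm/dt = −Q_out · (m/V).
Separate: dm/m = −Q_out dt/V(t) ⇒ ln(m/m₀) = −(Q_out/(Q_in−Q_out)) ln(V/V₀).
m = m₀ (V₀/V)^(Q_out/(Q_in−Q_out)) = 71.5 × (513/1399.2)^(1.7676) = 12.137 g.

12.1 g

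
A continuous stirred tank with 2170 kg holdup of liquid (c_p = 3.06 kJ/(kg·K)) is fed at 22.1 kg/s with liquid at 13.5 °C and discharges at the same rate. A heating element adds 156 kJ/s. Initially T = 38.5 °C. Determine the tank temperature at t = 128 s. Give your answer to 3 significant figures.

22.0 °C

Energy balance: M c_p dT/dt = ṁ c_p (T_in − T) + 156.
Rearrange: dT/dt = (T_ss − T)/τ with τ = M/ṁ = 98.190 s and T_ss = T_in + Q̇/(ṁ c_p) = 15.807 °C.
Solution: T(t) = T_ss + (T₀ − T_ss) e^(−t/τ).
T(128) = 15.807 + (22.693)·e^(−128/98.190) = 15.807 + (22.693)·0.27155 = 21.969 °C.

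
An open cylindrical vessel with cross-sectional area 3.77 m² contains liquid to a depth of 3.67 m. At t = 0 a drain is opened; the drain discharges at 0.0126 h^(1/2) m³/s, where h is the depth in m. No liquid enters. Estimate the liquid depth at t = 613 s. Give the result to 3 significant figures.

0.795 m

With no inflow, A dh/dt = −0.0126 √h.
∫ h^(−1/2) dh = −(0.0126/A) ∫ dt, giving 2√h = 2√h₀ − (0.0126/A) t.
√h = √3.67 − 0.0126·613/(2·3.77) = 1.9157 − 1.0244 = 0.89135.
h = 0.89135² = 0.79450 m.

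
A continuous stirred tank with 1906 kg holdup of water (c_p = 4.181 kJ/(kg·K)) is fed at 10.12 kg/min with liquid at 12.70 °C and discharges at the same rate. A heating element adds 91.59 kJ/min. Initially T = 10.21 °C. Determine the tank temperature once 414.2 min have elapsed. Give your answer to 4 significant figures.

Unsteady energy balance on the tank contents: M c_p dT/dt = ṁ c_p (T_in − T) + 91.59.
Rearrange: dT/dt = (T_ss − T)/τ with τ = M/ṁ = 188.340 min and T_ss = T_in + Q̇/(ṁ c_p) = 14.8646 °C.
This is linear first-order; T(t) = T_ss + (T₀ − T_ss) e^(−t/τ).
T(414.2) = 14.8646 + (-4.65465)·e^(−414.2/188.340) = 14.8646 + (-4.65465)·0.110890 = 14.3485 °C.

14.35 °C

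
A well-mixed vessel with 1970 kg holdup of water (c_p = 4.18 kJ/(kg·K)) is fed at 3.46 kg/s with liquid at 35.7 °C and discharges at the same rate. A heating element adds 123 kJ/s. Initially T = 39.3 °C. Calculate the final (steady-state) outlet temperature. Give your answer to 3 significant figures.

M c_p dT/dt = ṁ c_p (T_in − T) + Q̇.
At steady state dT/dt = 0 ⇒ T_ss = T_in + Q̇/(ṁ c_p) = 35.7 + 123/(3.46·4.18) = 44.205 °C.

44.2 °C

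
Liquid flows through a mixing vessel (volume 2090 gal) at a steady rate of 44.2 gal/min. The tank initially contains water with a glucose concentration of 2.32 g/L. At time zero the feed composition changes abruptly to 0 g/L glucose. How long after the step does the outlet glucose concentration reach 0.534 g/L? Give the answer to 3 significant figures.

Species balance: V dC/dt = Q(C_in − C) ⇒ τ = V/Q = 47.285 min.
C(t) = C_in + (C₀ − C_in) e^(−t/τ). Set C = 0.534 and solve for t:
e^(−t/τ) = (C − C_in)/(C₀ − C_in) = (0.534 − 0)/(2.32 − 0) = 0.23017
t = −τ ln(…) = 47.285 × 1.4689 = 69.458 min.

69.5 min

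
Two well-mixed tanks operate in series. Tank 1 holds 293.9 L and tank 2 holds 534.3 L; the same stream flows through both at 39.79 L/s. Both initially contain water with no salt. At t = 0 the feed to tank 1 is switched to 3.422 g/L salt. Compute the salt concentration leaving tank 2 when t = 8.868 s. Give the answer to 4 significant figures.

0.7520 g/L

Species balance on tank i: dCᵢ/dt = (Cᵢ₋₁ − Cᵢ)/τᵢ with τᵢ = Vᵢ/Q.
τ₁ = 293.9/39.79 = 7.38628 s; τ₂ = 534.3/39.79 = 13.4280 s.
Solving the cascade with C₁(0)=C₂(0)=0 gives C₂(t) = C_in[1 − (τ₁ e^(−t/τ₁) − τ₂ e^(−t/τ₂))/(τ₁ − τ₂)].
At t = 8.868: e^(−t/τ₁) = 0.301012, e^(−t/τ₂) = 0.516639.
C₂ = 3.422·[1 − (7.38628·0.301012 − 13.4280·0.516639)/(-6.04172)] = 3.422·0.219748 = 0.751977 g/L.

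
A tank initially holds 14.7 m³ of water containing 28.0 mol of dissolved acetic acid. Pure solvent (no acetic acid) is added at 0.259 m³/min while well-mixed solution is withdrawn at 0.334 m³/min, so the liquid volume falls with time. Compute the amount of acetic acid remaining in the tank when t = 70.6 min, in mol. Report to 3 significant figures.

Let m(t) be the amount of acetic acid. Volume: V(t) = V₀ + (Q_in − Q_out) t = 14.7 − 0.075000 t; V(70.6) = 9.4050 m³.
Solute balance: dm/dt = 0 − Q_out C = −Q_out m/V(t).
Separate: dm/m = −Q_out dt/V(t) ⇒ ln(m/m₀) = −(Q_out/(Q_in−Q_out)) ln(V/V₀).
m = m₀ (V₀/V)^(Q_out/(Q_in−Q_out)) = 28.0 × (14.7/9.4050)^(-4.4533) = 3.8317 mol.

3.83 mol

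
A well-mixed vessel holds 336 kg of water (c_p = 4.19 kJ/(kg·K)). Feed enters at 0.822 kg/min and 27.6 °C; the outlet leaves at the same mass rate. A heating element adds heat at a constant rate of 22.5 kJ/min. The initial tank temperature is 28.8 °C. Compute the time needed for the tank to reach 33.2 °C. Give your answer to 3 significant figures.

Energy balance: M c_p dT/dt = ṁ c_p (T_in − T) + 22.5.
τ = M/ṁ = 408.76 min; T_ss = T_in + Q̇/(ṁ c_p) = 34.133 °C.
T(t) = T_ss + (T₀ − T_ss) e^(−t/τ). Set T = 33.2:
e^(−t/τ) = (33.2 − 34.133)/(28.8 − 34.133) = 0.17491
t = −408.76 · ln(0.17491) = 712.66 min.

713 min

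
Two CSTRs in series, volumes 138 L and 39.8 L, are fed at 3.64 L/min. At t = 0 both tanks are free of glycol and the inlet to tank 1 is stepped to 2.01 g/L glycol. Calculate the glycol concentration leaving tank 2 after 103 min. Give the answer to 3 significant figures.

Each tank obeys Vᵢ dCᵢ/dt = Q(Cᵢ₋₁ − Cᵢ), so τᵢ = Vᵢ/Q.
τ₁ = 138/3.64 = 37.912 min; τ₂ = 39.8/3.64 = 10.934 min.
Tank 1: C₁ = C_in(1 − e^(−t/τ₁)). Tank 2 (τ₁ ≠ τ₂): C₂ = C_in[1 − (τ₁ e^(−t/τ₁) − τ₂ e^(−t/τ₂))/(τ₁ − τ₂)].
At t = 103: e^(−t/τ₁) = 0.066085, e^(−t/τ₂) = 8.1078e-05.
C₂ = 2.01·[1 − (37.912·0.066085 − 10.934·8.1078e-05)/(26.978)] = 2.01·0.90716 = 1.8234 g/L.

1.82 g/L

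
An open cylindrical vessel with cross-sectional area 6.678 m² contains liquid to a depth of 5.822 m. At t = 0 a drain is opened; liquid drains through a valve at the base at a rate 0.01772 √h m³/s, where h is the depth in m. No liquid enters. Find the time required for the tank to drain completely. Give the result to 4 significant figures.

With no inflow, A dh/dt = −0.01772 √h.
Separate and integrate: 2(√h − √h₀) = −(0.01772/A) t.
Tank is empty when √h = 0: t_empty = 2A√h₀/0.01772.
t_empty = 2·6.678·√5.822/0.01772 = 13.3560·2.41288/0.01772 = 1818.65 s.

1819 s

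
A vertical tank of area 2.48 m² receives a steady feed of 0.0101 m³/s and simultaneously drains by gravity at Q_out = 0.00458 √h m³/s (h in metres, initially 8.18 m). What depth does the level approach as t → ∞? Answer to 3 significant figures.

A dh/dt = Q_in − 0.00458 √h. Steady state requires inflow = outflow:
Q_in = 0.00458 √h_ss ⇒ √h_ss = 0.0101/0.00458 = 2.2052.
h_ss = 2.2052² = 4.8631 m. (Since h₀ = 8.18 m > h_ss, the level will fall toward this value.)

4.86 m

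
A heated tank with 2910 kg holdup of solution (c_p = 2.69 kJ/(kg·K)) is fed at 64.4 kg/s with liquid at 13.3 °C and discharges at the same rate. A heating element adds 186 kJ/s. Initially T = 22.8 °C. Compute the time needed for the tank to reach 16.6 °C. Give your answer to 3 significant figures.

Unsteady energy balance on the tank contents: M c_p dT/dt = ṁ c_p (T_in − T) + 186.
τ = M/ṁ = 45.186 s; T_ss = T_in + Q̇/(ṁ c_p) = 14.374 °C.
T(t) = T_ss + (T₀ − T_ss) e^(−t/τ). Set T = 16.6:
e^(−t/τ) = (16.6 − 14.374)/(22.8 − 14.374) = 0.26421
t = −45.186 · ln(0.26421) = 60.143 s.

60.1 s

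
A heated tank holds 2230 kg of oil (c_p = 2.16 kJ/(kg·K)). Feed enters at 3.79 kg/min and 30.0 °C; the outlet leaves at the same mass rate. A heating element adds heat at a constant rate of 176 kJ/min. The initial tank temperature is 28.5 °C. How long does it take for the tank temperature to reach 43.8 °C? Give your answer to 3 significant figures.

M c_p dT/dt = ṁ c_p (T_in − T) + Q̇.
τ = M/ṁ = 588.39 min; T_ss = T_in + Q̇/(ṁ c_p) = 51.499 °C.
T(t) = T_ss + (T₀ − T_ss) e^(−t/τ). Set T = 43.8:
e^(−t/τ) = (43.8 − 51.499)/(28.5 − 51.499) = 0.33476
t = −588.39 · ln(0.33476) = 643.91 min.

644 min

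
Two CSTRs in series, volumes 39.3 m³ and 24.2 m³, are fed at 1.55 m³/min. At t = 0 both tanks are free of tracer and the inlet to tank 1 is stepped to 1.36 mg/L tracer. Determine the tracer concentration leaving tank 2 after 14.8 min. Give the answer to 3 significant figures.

0.230 mg/L

Time constants: τᵢ = Vᵢ/Q for each well-mixed tank.
τ₁ = 39.3/1.55 = 25.355 min; τ₂ = 24.2/1.55 = 15.613 min.
Solving the cascade with C₁(0)=C₂(0)=0 gives C₂(t) = C_in[1 − (τ₁ e^(−t/τ₁) − τ₂ e^(−t/τ₂))/(τ₁ − τ₂)].
At t = 14.8: e^(−t/τ₁) = 0.55782, e^(−t/τ₂) = 0.38754.
C₂ = 1.36·[1 − (25.355·0.55782 − 15.613·0.38754)/(9.7419)] = 1.36·0.16928 = 0.23022 mg/L.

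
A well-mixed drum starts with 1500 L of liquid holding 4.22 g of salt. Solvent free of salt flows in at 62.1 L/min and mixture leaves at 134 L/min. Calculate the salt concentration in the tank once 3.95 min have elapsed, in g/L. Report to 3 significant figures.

Let m(t) be the amount of salt. Volume: V(t) = V₀ + (Q_in − Q_out) t = 1500 − 71.900 t; V(3.95) = 1216.0 L.
Solute balance: dm/dt = 0 − Q_out C = −Q_out m/V(t).
dm/m = −Q_out dt/(V₀ − 71.900 t); integrating gives ln(m/m₀) = −(Q_out/(Q_in−Q_out)) ln(V/V₀).
m = m₀ (V₀/V)^(Q_out/(Q_in−Q_out)) = 4.22 × (1500/1216.0)^(-1.8637) = 2.8538 g.
C = m/V = 2.8538/1216.0 = 0.0023469 g/L.

0.00235 g/L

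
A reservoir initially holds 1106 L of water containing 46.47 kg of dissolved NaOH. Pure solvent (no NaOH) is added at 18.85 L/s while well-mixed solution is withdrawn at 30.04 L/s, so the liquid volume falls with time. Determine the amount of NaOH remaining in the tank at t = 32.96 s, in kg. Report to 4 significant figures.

15.64 kg

Total volume: dV/dt = Q_in − Q_out = -11.1900 L/s, so V(t) = 1106 − 11.1900 t and V(32.96) = 737.178 L.
No NaOH enters, so dm/dt = −Q_out · (m/V).
dm/m = −Q_out dt/(V₀ − 11.1900 t); integrating gives ln(m/m₀) = −(Q_out/(Q_in−Q_out)) ln(V/V₀).
m = m₀ (V₀/V)^(Q_out/(Q_in−Q_out)) = 46.47 × (1106/737.178)^(-2.68454) = 15.6388 kg.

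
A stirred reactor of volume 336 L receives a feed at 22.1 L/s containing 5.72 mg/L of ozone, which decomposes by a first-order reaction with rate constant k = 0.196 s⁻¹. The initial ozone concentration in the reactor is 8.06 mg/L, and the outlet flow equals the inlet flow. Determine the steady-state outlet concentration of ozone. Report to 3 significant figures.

1.44 mg/L

Accumulation = in − out − consumed: V dC/dt = Q C_in − Q C − k V C.
At steady state: 0 = Q C_in − (Q + kV) C_ss, so C_ss = Q C_in/(Q + kV).
C_ss = 22.1·5.72/(22.1 + 0.196·336) = 126.41/87.956 = 1.4372 mg/L.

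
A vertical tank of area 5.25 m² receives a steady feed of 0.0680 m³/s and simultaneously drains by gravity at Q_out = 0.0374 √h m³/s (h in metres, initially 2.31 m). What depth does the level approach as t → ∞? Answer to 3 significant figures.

A dh/dt = Q_in − 0.0374 √h. Steady state requires inflow = outflow:
Q_in = 0.0374 √h_ss ⇒ √h_ss = 0.0680/0.0374 = 1.8182.
h_ss = 1.8182² = 3.3058 m. (Since h₀ = 2.31 m < h_ss, the level will rise toward this value.)

3.31 m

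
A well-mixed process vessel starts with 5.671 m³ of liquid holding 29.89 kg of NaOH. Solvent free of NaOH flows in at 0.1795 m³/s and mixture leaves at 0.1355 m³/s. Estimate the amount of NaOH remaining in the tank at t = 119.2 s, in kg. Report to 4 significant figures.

Total volume: dV/dt = Q_in − Q_out = 0.0440000 m³/s, so V(t) = 5.671 + 0.0440000 t and V(119.2) = 10.9158 m³.
Species balance (pure solvent in): dm/dt = −Q_out · m/V(t).
Separate: dm/m = −Q_out dt/V(t) ⇒ ln(m/m₀) = −(Q_out/(Q_in−Q_out)) ln(V/V₀).
m = m₀ (V₀/V)^(Q_out/(Q_in−Q_out)) = 29.89 × (5.671/10.9158)^(3.07955) = 3.97847 kg.

3.978 kg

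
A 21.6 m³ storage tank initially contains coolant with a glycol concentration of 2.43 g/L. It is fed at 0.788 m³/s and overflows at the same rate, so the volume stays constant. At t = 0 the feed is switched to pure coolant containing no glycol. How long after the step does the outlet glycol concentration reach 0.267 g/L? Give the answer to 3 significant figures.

Species balance: V dC/dt = Q(C_in − C) ⇒ τ = V/Q = 27.411 s.
C(t) = C_in + (C₀ − C_in) e^(−t/τ). Set C = 0.267 and solve for t:
e^(−t/τ) = (C − C_in)/(C₀ − C_in) = (0.267 − 0)/(2.43 − 0) = 0.10988
t = −τ ln(…) = 27.411 × 2.2084 = 60.535 s.

60.5 s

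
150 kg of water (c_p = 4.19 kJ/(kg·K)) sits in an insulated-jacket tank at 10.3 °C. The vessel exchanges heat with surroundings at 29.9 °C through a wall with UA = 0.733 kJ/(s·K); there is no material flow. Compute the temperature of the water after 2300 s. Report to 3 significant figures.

28.6 °C

M c_p dT/dt = −UA(T − T_amb).
dT/dt = (T_ss − T)/τ with T_ss = T_amb = 29.900 °C, τ = M c_p/UA = 150·4.19/0.733 = 857.44 s.
Solution: T(t) = T_ss + (T₀ − T_ss) e^(−t/τ).
T(2300) = 29.900 + (-19.600)·0.068398 = 28.559 °C.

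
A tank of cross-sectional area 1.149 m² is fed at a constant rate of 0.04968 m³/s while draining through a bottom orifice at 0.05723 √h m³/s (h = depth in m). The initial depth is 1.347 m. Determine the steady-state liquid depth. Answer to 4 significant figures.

Accumulation of liquid (constant cross-section A): A dh/dt = Q_in − 0.05723 √h. At steady state dh/dt = 0:
Q_in = 0.05723 √h_ss ⇒ √h_ss = 0.04968/0.05723 = 0.868076.
h_ss = 0.868076² = 0.753556 m. (Since h₀ = 1.347 m > h_ss, the level will fall toward this value.)

0.7536 m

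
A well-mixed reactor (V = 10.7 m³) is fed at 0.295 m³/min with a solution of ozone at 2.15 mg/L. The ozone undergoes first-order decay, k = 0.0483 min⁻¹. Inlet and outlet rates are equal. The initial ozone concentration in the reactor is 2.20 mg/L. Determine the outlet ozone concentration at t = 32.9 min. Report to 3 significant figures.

Species balance: V dC/dt = Q C_in − Q C − k V C.
dC/dt = (Q/V) C_in − (Q/V + k) C; effective rate a = Q/V + k = 0.027570 + 0.0483 = 0.075870 min⁻¹.
C_ss = Q C_in/(Q + kV) = 0.78128 mg/L; C(t) = C_ss + (C₀ − C_ss) e^(−a t).
C(32.9) = 0.78128 + (1.4187)·e^(−0.075870·32.9) = 0.78128 + (1.4187)·0.082404 = 0.89819 mg/L.

0.898 mg/L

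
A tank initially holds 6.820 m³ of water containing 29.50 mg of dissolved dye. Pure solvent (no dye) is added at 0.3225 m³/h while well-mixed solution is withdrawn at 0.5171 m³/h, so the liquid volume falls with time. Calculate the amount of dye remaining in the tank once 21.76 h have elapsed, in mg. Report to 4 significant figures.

2.241 mg

Total volume: dV/dt = Q_in − Q_out = -0.194600 m³/h, so V(t) = 6.820 − 0.194600 t and V(21.76) = 2.58550 m³.
No dye enters, so dm/dt = −Q_out · (m/V).
Separate: dm/m = −Q_out dt/V(t) ⇒ ln(m/m₀) = −(Q_out/(Q_in−Q_out)) ln(V/V₀).
m = m₀ (V₀/V)^(Q_out/(Q_in−Q_out)) = 29.50 × (6.820/2.58550)^(-2.65725) = 2.24123 mg.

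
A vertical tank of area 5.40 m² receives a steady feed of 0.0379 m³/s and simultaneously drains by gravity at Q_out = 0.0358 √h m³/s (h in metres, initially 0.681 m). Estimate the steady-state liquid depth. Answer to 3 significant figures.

A dh/dt = Q_in − 0.0358 √h. Steady state requires inflow = outflow:
Q_in = 0.0358 √h_ss ⇒ √h_ss = 0.0379/0.0358 = 1.0587.
h_ss = 1.0587² = 1.1208 m. (Since h₀ = 0.681 m < h_ss, the level will rise toward this value.)

1.12 m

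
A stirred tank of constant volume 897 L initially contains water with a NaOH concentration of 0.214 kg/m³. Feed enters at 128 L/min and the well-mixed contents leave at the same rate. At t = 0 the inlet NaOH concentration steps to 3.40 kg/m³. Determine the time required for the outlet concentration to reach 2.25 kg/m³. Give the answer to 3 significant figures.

Unsteady species balance (constant V, well mixed): V dC/dt = Q(C_in − C), so τ = V/Q = 7.0078 min.
C(t) = C_in + (C₀ − C_in) e^(−t/τ). Set C = 2.25 and solve for t:
e^(−t/τ) = (C − C_in)/(C₀ − C_in) = (2.25 − 3.40)/(0.214 − 3.40) = 0.36095
t = −τ ln(…) = 7.0078 × 1.0190 = 7.1410 min.

7.14 min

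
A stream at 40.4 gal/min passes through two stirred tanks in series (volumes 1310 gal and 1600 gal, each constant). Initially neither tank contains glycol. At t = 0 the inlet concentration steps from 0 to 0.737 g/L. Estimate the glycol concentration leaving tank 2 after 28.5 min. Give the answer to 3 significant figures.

0.139 g/L

Time constants: τᵢ = Vᵢ/Q for each well-mixed tank.
τ₁ = 1310/40.4 = 32.426 min; τ₂ = 1600/40.4 = 39.604 min.
Tank 1: C₁ = C_in(1 − e^(−t/τ₁)). Tank 2 (τ₁ ≠ τ₂): C₂ = C_in[1 − (τ₁ e^(−t/τ₁) − τ₂ e^(−t/τ₂))/(τ₁ − τ₂)].
At t = 28.5: e^(−t/τ₁) = 0.41523, e^(−t/τ₂) = 0.48693.
C₂ = 0.737·[1 − (32.426·0.41523 − 39.604·0.48693)/(-7.1782)] = 0.737·0.18914 = 0.13940 g/L.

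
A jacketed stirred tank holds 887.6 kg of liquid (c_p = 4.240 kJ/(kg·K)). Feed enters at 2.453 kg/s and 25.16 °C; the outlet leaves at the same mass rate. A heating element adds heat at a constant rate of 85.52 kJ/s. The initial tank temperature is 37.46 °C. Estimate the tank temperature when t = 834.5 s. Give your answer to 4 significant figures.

M c_p dT/dt = ṁ c_p (T_in − T) + Q̇.
Rearrange: dT/dt = (T_ss − T)/τ with τ = M/ṁ = 361.843 s and T_ss = T_in + Q̇/(ṁ c_p) = 33.3825 °C.
This is linear first-order; T(t) = T_ss + (T₀ − T_ss) e^(−t/τ).
T(834.5) = 33.3825 + (4.07749)·e^(−834.5/361.843) = 33.3825 + (4.07749)·0.0996341 = 33.7888 °C.

33.79 °C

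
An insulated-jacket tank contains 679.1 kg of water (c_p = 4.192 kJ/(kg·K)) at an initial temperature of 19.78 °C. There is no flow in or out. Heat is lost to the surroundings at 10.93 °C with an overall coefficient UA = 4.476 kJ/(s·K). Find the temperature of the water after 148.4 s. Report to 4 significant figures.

Lumped-capacitance energy balance: M c_p dT/dt = UA(T_amb − T).
dT/dt = (T_ss − T)/τ with T_ss = T_amb = 10.9300 °C, τ = M c_p/UA = 679.1·4.192/4.476 = 636.011 s.
Integrating: T(t) = T_ss + (T₀ − T_ss) e^(−t/τ).
T(148.4) = 10.9300 + (8.85000)·0.791893 = 17.9383 °C.

17.94 °C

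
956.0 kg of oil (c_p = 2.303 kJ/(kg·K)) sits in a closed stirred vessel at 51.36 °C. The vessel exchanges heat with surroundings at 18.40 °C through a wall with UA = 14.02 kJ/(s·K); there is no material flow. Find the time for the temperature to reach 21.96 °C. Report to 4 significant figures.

First-law balance (no shaft work): M c_p dT/dt = −UA(T − T_amb).
τ = M c_p/UA = 157.038 s; T_ss = T_amb = 18.4000 °C.
T(t) = T_ss + (T₀ − T_ss)e^(−t/τ); set T = 21.96:
t = −τ ln[(T − T_ss)/(T₀ − T_ss)] = −157.038 · ln(0.108010) = 349.493 s.

349.5 s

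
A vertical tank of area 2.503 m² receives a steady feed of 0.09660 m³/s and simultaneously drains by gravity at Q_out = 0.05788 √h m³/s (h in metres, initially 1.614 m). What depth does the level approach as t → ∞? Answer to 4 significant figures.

2.785 m

Volume balance on the tank: A dh/dt = Q_in − 0.05788 √h. At steady state dh/dt = 0:
Q_in = 0.05788 √h_ss ⇒ √h_ss = 0.09660/0.05788 = 1.66897.
h_ss = 1.66897² = 2.78546 m. (Since h₀ = 1.614 m < h_ss, the level will rise toward this value.)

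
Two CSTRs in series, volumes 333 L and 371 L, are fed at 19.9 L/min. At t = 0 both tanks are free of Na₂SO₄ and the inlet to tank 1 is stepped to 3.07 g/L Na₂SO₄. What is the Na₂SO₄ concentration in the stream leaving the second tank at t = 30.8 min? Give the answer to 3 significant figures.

1.60 g/L

Species balance on tank i: dCᵢ/dt = (Cᵢ₋₁ − Cᵢ)/τᵢ with τᵢ = Vᵢ/Q.
τ₁ = 333/19.9 = 16.734 min; τ₂ = 371/19.9 = 18.643 min.
Solving the cascade with C₁(0)=C₂(0)=0 gives C₂(t) = C_in[1 − (τ₁ e^(−t/τ₁) − τ₂ e^(−t/τ₂))/(τ₁ − τ₂)].
At t = 30.8: e^(−t/τ₁) = 0.15872, e^(−t/τ₂) = 0.19165.
C₂ = 3.07·[1 − (16.734·0.15872 − 18.643·0.19165)/(-1.9095)] = 3.07·0.51978 = 1.5957 g/L.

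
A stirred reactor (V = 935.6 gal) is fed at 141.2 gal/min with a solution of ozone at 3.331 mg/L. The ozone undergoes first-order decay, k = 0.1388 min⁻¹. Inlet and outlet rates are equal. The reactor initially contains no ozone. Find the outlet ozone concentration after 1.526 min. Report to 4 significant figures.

V dC/dt = Q(C_in − C) − k V C.
dC/dt = (Q/V) C_in − (Q/V + k) C; effective rate a = Q/V + k = 0.150919 + 0.1388 = 0.289719 min⁻¹.
C_ss = Q C_in/(Q + kV) = 1.73517 mg/L; C(t) = C_ss + (C₀ − C_ss) e^(−a t).
C(1.526) = 1.73517 + (-1.73517)·e^(−0.289719·1.526) = 1.73517 + (-1.73517)·0.642678 = 0.620014 mg/L.

0.6200 mg/L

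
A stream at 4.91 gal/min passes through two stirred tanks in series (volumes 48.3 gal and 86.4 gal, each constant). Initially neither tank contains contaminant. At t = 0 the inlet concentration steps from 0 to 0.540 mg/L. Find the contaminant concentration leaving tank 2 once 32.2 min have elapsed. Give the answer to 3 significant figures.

Time constants: τᵢ = Vᵢ/Q for each well-mixed tank.
τ₁ = 48.3/4.91 = 9.8371 min; τ₂ = 86.4/4.91 = 17.597 min.
Solving the cascade with C₁(0)=C₂(0)=0 gives C₂(t) = C_in[1 − (τ₁ e^(−t/τ₁) − τ₂ e^(−t/τ₂))/(τ₁ − τ₂)].
At t = 32.2: e^(−t/τ₁) = 0.037880, e^(−t/τ₂) = 0.16043.
C₂ = 0.540·[1 − (9.8371·0.037880 − 17.597·0.16043)/(-7.7597)] = 0.540·0.68421 = 0.36947 mg/L.

0.369 mg/L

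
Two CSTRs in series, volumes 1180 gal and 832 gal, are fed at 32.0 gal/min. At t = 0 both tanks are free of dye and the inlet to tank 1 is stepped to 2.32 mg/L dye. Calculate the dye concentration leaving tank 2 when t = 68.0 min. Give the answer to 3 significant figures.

Each tank obeys Vᵢ dCᵢ/dt = Q(Cᵢ₋₁ − Cᵢ), so τᵢ = Vᵢ/Q.
τ₁ = 1180/32.0 = 36.875 min; τ₂ = 832/32.0 = 26.000 min.
Tank 1: C₁ = C_in(1 − e^(−t/τ₁)). Tank 2 (τ₁ ≠ τ₂): C₂ = C_in[1 − (τ₁ e^(−t/τ₁) − τ₂ e^(−t/τ₂))/(τ₁ − τ₂)].
At t = 68.0: e^(−t/τ₁) = 0.15817, e^(−t/τ₂) = 0.073140.
C₂ = 2.32·[1 − (36.875·0.15817 − 26.000·0.073140)/(10.875)] = 2.32·0.63853 = 1.4814 mg/L.

1.48 mg/L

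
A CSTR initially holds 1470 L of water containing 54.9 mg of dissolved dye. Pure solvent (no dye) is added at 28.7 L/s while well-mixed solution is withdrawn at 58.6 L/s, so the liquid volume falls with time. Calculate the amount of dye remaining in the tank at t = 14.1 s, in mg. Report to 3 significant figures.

Let m(t) be the amount of dye. Volume: V(t) = V₀ + (Q_in − Q_out) t = 1470 − 29.900 t; V(14.1) = 1048.4 L.
Species balance (pure solvent in): dm/dt = −Q_out · m/V(t).
dm/m = −Q_out dt/(V₀ − 29.900 t); integrating gives ln(m/m₀) = −(Q_out/(Q_in−Q_out)) ln(V/V₀).
m = m₀ (V₀/V)^(Q_out/(Q_in−Q_out)) = 54.9 × (1470/1048.4)^(-1.9599) = 28.307 mg.

28.3 mg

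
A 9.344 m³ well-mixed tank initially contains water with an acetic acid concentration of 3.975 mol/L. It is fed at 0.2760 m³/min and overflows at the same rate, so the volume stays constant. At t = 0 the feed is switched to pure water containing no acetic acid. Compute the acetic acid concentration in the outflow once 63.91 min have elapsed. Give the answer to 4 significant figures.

Unsteady species balance (constant V, well mixed): V dC/dt = Q(C_in − C).
Rewrite as dC/dt + C/τ = C_in/τ, τ = V/Q = 33.8551 min.
C approaches C_in exponentially: C(t) = C_in + (C₀ − C_in) e^(−t/τ).
C(63.91) = 0 + (3.975 − 0)·e^(−63.91/33.8551) = 0 + (3.97500)·0.151412 = 0.601862 mol/L.

0.6019 mol/L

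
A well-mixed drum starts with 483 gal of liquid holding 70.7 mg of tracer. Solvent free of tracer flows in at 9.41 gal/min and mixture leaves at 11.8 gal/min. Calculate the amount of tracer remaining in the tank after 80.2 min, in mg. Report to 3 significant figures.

Let m(t) be the amount of tracer. Volume: V(t) = V₀ + (Q_in − Q_out) t = 483 − 2.3900 t; V(80.2) = 291.32 gal.
Solute balance: dm/dt = 0 − Q_out C = −Q_out m/V(t).
dm/m = −Q_out dt/(V₀ − 2.3900 t); integrating gives ln(m/m₀) = −(Q_out/(Q_in−Q_out)) ln(V/V₀).
m = m₀ (V₀/V)^(Q_out/(Q_in−Q_out)) = 70.7 × (483/291.32)^(-4.9372) = 5.8255 mg.

5.83 mg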